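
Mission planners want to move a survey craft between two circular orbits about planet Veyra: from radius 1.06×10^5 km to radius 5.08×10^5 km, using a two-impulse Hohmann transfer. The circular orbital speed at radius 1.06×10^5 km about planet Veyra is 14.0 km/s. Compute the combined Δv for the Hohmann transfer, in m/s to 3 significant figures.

From the circular-orbit relation v² = μ/r at r = 1.06×10^5 km: μ = v²r = (14.0)² × 1.06×10^5 = 2.07760×10^7 km³/s².
Semi-major axis of the transfer orbit: a_t = (1.060×10^5 + 5.080×10^5)/2 = 3.070×10^5 km.
At r₁ the circular-orbit speed is v₁ = √(μ/r₁) = 14.000 km/s.
Transfer-orbit speed at r₁ (v² = μ(2/r − 1/a)): v_p = √[μ(2/r₁ − 1/a_t)] = 18.009 km/s.
First burn Δv₁ = |v_p − v₁| = 4.009 km/s.
Circular speed at r₂: v₂ = √(μ/r₂) = 6.395 km/s.
Transfer-orbit speed at r₂: v_a = √[μ(2/r₂ − 1/a_t)] = 3.758 km/s.
Second burn Δv₂ = |v₂ − v_a| = 2.637 km/s.
Total Δv = Δv₁ + Δv₂ = 6.646 km/s.

Δv = 6650 m/s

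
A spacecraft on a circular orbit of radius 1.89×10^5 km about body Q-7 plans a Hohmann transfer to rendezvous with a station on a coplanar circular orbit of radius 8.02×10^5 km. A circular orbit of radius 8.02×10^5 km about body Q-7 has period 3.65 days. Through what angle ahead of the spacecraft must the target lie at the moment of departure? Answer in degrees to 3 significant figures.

φ = 92.6°

From Kepler's third law T² = 4π²r³/μ at r = 8.02×10^5 km, T = 3.65 days = 3.65 × 86400 s = 3.1536×10^5 s: μ = 4π²r³/T² = 2.04772×10^8 km³/s².
Transfer-ellipse semi-major axis a_t = (r₁ + r₂)/2 = (1.890×10^5 + 8.020×10^5)/2 = 4.955×10^5 km.
Transfer time t = π√(a_t³/μ) = 76573.9 s.
The target's mean motion on its circular orbit is ω₂ = √(μ/r₂³) = 1.99238×10^-5 rad/s.
Angle swept by the target during transfer: ω₂·t = 1.5256 rad = 87.41°.
The spacecraft traverses 180° on the transfer ellipse, so the target must lead by 180° − 87.41° = 92.6°.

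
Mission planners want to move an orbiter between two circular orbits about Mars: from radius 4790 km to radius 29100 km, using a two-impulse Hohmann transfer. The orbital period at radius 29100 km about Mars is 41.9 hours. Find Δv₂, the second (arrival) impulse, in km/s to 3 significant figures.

From Kepler's third law T² = 4π²r³/μ at r = 29100 km, T = 41.9 hours = 41.9 × 3600 s = 1.5084×10^5 s: μ = 4π²r³/T² = 42756.8 km³/s².
The Hohmann ellipse has a_t = (r₁ + r₂)/2 = 16945 km.
On the circular orbit at r = 29100 km, v_c = √(μ/r) = 1.21215 km/s.
Vis-viva on the transfer ellipse at r = 29100 km gives v_t = √[μ(2/r − 1/a_t)] = 0.644471 km/s.
Δv₂ = |v_t − v_c| = |0.644471 − 1.21215| = 0.5677 km/s.

Δv₂ = 0.568 km/s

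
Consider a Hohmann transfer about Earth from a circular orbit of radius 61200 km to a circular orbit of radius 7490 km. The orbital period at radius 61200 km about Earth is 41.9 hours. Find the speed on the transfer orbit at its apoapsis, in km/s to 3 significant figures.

From Kepler's third law T² = 4π²r³/μ at r = 61200 km, T = 41.9 hours = 41.9 × 3600 s = 1.5084×10^5 s: μ = 4π²r³/T² = 3.97723×10^5 km³/s².
Semi-major axis of the transfer orbit: a_t = (61200 + 7490)/2 = 34345 km.
The apoapsis of the transfer ellipse is at r = 61200 km.
Vis-viva: v = √[μ(2/r − 1/a_t)] = √[3.97723×10^5 × (2/61200 − 1/34345)] = 1.190 km/s.

v = 1.19 km/s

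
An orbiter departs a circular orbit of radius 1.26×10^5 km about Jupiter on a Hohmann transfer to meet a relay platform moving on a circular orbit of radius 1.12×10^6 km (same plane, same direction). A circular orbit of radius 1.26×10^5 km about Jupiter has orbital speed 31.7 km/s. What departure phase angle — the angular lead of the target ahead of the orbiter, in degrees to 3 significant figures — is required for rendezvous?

From the circular-orbit relation v² = μ/r at r = 1.26×10^5 km: μ = v²r = (31.7)² × 1.26×10^5 = 1.26616×10^8 km³/s².
Semi-major axis of the transfer orbit: a_t = (1.260×10^5 + 1.120×10^6)/2 = 6.230×10^5 km.
Transfer time t = π√(a_t³/μ) = 1.372895×10^5 s.
Target angular speed ω₂ = √(μ/r₂³) = 9.493306×10^-6 rad/s.
Angle swept by the target during transfer: ω₂·t = 1.30333 rad = 74.68°.
The orbiter traverses 180° on the transfer ellipse, so the target must lead by 180° − 74.68° = 105°.

φ = 105°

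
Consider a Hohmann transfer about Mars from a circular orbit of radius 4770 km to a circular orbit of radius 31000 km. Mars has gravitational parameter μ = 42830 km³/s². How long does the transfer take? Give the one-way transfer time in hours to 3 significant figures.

Transfer-ellipse semi-major axis a_t = (r₁ + r₂)/2 = (4770 + 31000)/2 = 17885 km.
Half the transfer-orbit period gives t = π√(a_t³/μ) = 36310 s.
Converting: 36310 s ÷ 3600 s/hour = 10.1 hours.

t = 10.1 hours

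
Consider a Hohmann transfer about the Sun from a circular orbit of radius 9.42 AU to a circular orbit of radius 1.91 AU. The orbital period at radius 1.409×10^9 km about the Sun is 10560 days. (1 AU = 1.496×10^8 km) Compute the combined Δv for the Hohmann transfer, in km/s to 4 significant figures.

From Kepler's third law T² = 4π²r³/μ at r = 1.409×10^9 km, T = 10560 days = 10560 × 86400 s = 9.12384×10^8 s: μ = 4π²r³/T² = 1.32659×10^11 km³/s².
In km: r₁ = 9.42 × 1.496×10^8 = 1.409232×10^9 km; r₂ = 1.91 × 1.496×10^8 = 2.85736×10^8 km.
The Hohmann ellipse has a_t = (r₁ + r₂)/2 = 8.47484×10^8 km.
Circular speed at r₁: v₁ = √(μ/r₁) = √(1.32659×10^11/1.409232×10^9) = 9.7024 km/s.
On the transfer ellipse at r₁, vis-viva equation gives v_a = √[μ(2/r₁ − 1/a_t)] = 5.6337 km/s.
First burn Δv₁ = |v_a − v₁| = 4.069 km/s.
Circular speed at r₂: v₂ = √(μ/r₂) = 21.547 km/s.
Transfer-orbit speed at r₂: v_p = √[μ(2/r₂ − 1/a_t)] = 27.785 km/s.
Second burn Δv₂ = |v₂ − v_p| = 6.238 km/s.
Δv = Δv₁ + Δv₂ = 4.069 + 6.238 = 10.31 km/s.

Δv = 10.31 km/s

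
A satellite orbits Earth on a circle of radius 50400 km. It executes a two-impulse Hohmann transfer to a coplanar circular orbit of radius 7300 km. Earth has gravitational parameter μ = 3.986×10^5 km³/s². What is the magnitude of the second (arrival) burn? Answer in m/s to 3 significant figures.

Δv₂ = 2380 m/s

Transfer-ellipse semi-major axis a_t = (r₁ + r₂)/2 = (50400 + 7300)/2 = 28850 km.
On the circular orbit at r = 7300 km, v_c = √(μ/r) = 7.3894 km/s.
Transfer-orbit speed at the same r (vis-viva, a = a_t): v_t = √[μ(2/r − 1/a_t)] = 9.7667 km/s.
Δv₂ = |v_t − v_c| = |9.7667 − 7.3894| = 2.377 km/s.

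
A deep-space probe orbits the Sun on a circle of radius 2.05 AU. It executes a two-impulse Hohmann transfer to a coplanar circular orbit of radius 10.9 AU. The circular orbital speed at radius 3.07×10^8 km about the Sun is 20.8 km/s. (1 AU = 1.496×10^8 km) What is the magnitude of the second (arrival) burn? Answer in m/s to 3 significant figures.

Δv₂ = 3950 m/s

From the circular-orbit relation v² = μ/r at r = 3.07×10^8 km: μ = v²r = (20.8)² × 3.07×10^8 = 1.32820×10^11 km³/s².
In km: r₁ = 2.05 × 1.496×10^8 = 3.0668×10^8 km; r₂ = 10.9 × 1.496×10^8 = 1.63064×10^9 km.
Transfer-ellipse semi-major axis a_t = (r₁ + r₂)/2 = (3.0668×10^8 + 1.63064×10^9)/2 = 9.6866×10^8 km.
Circular speed at r = 1.63064×10^9 km: v_c = √(μ/r) = 9.025 km/s.
Transfer-orbit speed at the same r (vis-viva, a = a_t): v_t = √[μ(2/r − 1/a_t)] = 5.078 km/s.
Δv₂ = |v_t − v_c| = |5.078 − 9.025| = 3.947 km/s.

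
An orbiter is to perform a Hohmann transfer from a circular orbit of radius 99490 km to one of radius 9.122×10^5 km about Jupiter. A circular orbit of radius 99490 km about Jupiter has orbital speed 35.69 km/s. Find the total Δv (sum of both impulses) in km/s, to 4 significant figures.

Δv = 18.80 km/s

From the circular-orbit relation v² = μ/r at r = 99490 km: μ = v²r = (35.69)² × 99490 = 1.26728×10^8 km³/s².
Transfer-ellipse semi-major axis a_t = (r₁ + r₂)/2 = (99490 + 9.122×10^5)/2 = 5.05845×10^5 km.
Circular speed at r₁: v₁ = √(μ/r₁) = √(1.26728×10^8/99490) = 35.69 km/s.
On the transfer ellipse at r₁, vis-viva equation gives v_p = √[μ(2/r₁ − 1/a_t)] = 47.93 km/s.
First burn Δv₁ = |v_p − v₁| = 12.24 km/s.
Circular speed at r₂: v₂ = √(μ/r₂) = 11.7867 km/s.
Transfer-orbit speed at r₂: v_a = √[μ(2/r₂ − 1/a_t)] = 5.22724 km/s.
Second burn Δv₂ = |v₂ − v_a| = 6.559 km/s.
Δv = Δv₁ + Δv₂ = 12.24 + 6.559 = 18.80 km/s.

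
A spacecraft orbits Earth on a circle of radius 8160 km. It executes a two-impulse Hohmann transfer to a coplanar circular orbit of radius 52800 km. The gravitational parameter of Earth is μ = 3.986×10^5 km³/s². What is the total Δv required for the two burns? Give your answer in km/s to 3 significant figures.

Semi-major axis of the transfer orbit: a_t = (8160 + 52800)/2 = 30480 km.
Circular speed at r₁: v₁ = √(μ/r₁) = √(3.986×10^5/8160) = 6.989 km/s.
Transfer-orbit speed at r₁ (vis-viva equation): v_p = √[μ(2/r₁ − 1/a_t)] = 9.199 km/s.
First burn Δv₁ = |v_p − v₁| = 2.210 km/s.
Circular speed at r₂: v₂ = √(μ/r₂) = 2.748 km/s.
Transfer-orbit speed at r₂: v_a = √[μ(2/r₂ − 1/a_t)] = 1.422 km/s.
Second burn Δv₂ = |v₂ − v_a| = 1.326 km/s.
Total Δv = Δv₁ + Δv₂ = 3.536 km/s.

Δv = 3.54 km/s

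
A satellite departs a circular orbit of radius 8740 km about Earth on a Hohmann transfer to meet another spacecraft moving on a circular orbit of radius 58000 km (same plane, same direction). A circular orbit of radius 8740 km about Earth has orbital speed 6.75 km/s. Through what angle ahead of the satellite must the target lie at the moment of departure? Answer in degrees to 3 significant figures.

From the circular-orbit relation v² = μ/r at r = 8740 km: μ = v²r = (6.75)² × 8740 = 3.98216×10^5 km³/s².
The Hohmann ellipse has a_t = (r₁ + r₂)/2 = 33370 km.
Transfer time t = π√(a_t³/μ) = 30350 s.
Target angular speed ω₂ = √(μ/r₂³) = 4.518×10^-5 rad/s.
Angle swept by the target during transfer: ω₂·t = 1.371 rad = 78.55°.
Arrival is 180° from departure on the ellipse, so φ = 180° − 78.55° = 101°.

φ = 101°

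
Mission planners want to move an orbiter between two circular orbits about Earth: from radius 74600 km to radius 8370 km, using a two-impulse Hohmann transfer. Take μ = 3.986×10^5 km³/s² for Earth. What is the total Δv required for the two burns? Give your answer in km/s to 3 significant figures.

Semi-major axis of the transfer orbit: a_t = (74600 + 8370)/2 = 41485 km.
Circular speed at r₁: v₁ = √(μ/r₁) = √(3.986×10^5/74600) = 2.3115 km/s.
Transfer-orbit speed at r₁ (v² = μ(2/r − 1/a)): v_a = √[μ(2/r₁ − 1/a_t)] = 1.0383 km/s.
First burn Δv₁ = |v_a − v₁| = 1.273 km/s.
Circular speed at r₂: v₂ = √(μ/r₂) = 6.901 km/s.
Transfer-orbit speed at r₂: v_p = √[μ(2/r₂ − 1/a_t)] = 9.254 km/s.
Second burn Δv₂ = |v₂ − v_p| = 2.353 km/s.
Δv = Δv₁ + Δv₂ = 1.273 + 2.353 = 3.626 km/s.

Δv = 3.63 km/s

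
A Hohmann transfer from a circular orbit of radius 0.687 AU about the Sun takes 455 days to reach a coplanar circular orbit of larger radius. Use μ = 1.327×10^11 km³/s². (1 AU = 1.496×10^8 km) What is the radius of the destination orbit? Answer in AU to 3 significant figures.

r₂ = 2.99 AU

In km: r₁ = 0.687 × 1.496×10^8 = 1.027752×10^8 km.
Transfer time t = 455 days = 3.9312×10^7 s, and t = π√(a_t³/μ).
So a_t = (μ t²/π²)^(1/3) = (1.327×10^11 × (3.9312×10^7)² / π²)^(1/3) = 2.7492×10^8 km.
Since a_t = (r₁ + r₂)/2, r₂ = 2a_t − r₁ = 2×2.7492×10^8 − 1.027752×10^8 = 4.470648×10^8 km.
In AU: r₂ = 4.470648×10^8 / 1.496×10^8 = 2.99 AU.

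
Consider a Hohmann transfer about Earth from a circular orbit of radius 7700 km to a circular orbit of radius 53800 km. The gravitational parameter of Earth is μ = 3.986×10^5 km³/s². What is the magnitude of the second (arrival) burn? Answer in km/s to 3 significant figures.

The Hohmann ellipse has a_t = (r₁ + r₂)/2 = 30750 km.
On the circular orbit at r = 53800 km, v_c = √(μ/r) = 2.722 km/s.
Vis-viva on the transfer ellipse at r = 53800 km gives v_t = √[μ(2/r − 1/a_t)] = 1.362 km/s.
Δv₂ = |v_t − v_c| = |1.362 − 2.722| = 1.360 km/s.

Δv₂ = 1.36 km/s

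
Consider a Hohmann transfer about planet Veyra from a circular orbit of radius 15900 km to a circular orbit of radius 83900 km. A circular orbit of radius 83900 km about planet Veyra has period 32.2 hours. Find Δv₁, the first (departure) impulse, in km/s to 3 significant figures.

From Kepler's third law T² = 4π²r³/μ at r = 83900 km, T = 32.2 hours = 32.2 × 3600 s = 1.1592×10^5 s: μ = 4π²r³/T² = 1.73512×10^6 km³/s².
Transfer-ellipse semi-major axis a_t = (r₁ + r₂)/2 = (15900 + 83900)/2 = 49900 km.
Circular speed at r = 15900 km: v_c = √(μ/r) = 10.4464 km/s.
Transfer-orbit speed at the same r (vis-viva, a = a_t): v_t = √[μ(2/r − 1/a_t)] = 13.5455 km/s.
Δv₁ = |v_t − v_c| = |13.5455 − 10.4464| = 3.099 km/s.

Δv₁ = 3.10 km/s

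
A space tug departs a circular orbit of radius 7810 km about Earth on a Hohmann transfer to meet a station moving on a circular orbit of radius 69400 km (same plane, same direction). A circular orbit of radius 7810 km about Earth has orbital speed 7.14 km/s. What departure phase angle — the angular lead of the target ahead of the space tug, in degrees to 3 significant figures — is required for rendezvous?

From the circular-orbit relation v² = μ/r at r = 7810 km: μ = v²r = (7.14)² × 7810 = 3.98151×10^5 km³/s².
The Hohmann ellipse has a_t = (r₁ + r₂)/2 = 38605 km.
The half-period of the transfer ellipse is t = π√(a_t³/μ) = 37770 s.
The target's mean motion on its circular orbit is ω₂ = √(μ/r₂³) = 3.451×10^-5 rad/s.
Angle swept by the target during transfer: ω₂·t = 1.3034 rad = 74.68°.
Arrival is 180° from departure on the ellipse, so φ = 180° − 74.68° = 105°.

φ = 105°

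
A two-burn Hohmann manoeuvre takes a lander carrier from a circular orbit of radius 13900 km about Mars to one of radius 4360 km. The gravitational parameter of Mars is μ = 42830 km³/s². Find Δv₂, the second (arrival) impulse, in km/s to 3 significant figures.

Δv₂ = 0.733 km/s

The Hohmann ellipse has a_t = (r₁ + r₂)/2 = 9130 km.
Circular speed at r = 4360 km: v_c = √(μ/r) = 3.134 km/s.
Vis-viva on the transfer ellipse at r = 4360 km gives v_t = √[μ(2/r − 1/a_t)] = 3.867 km/s.
Δv₂ = |v_t − v_c| = |3.867 − 3.134| = 0.7330 km/s.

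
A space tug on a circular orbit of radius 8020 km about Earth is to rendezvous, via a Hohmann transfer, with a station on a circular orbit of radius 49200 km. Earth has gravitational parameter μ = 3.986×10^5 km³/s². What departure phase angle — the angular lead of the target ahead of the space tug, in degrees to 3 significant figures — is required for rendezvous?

φ = 100°

The Hohmann ellipse has a_t = (r₁ + r₂)/2 = 28610 km.
The half-period of the transfer ellipse is t = π√(a_t³/μ) = 24080 s.
Target angular speed ω₂ = √(μ/r₂³) = 5.7852×10^-5 rad/s.
Angle swept by the target during transfer: ω₂·t = 1.3931 rad = 79.82°.
The space tug traverses 180° on the transfer ellipse, so the target must lead by 180° − 79.82° = 100°.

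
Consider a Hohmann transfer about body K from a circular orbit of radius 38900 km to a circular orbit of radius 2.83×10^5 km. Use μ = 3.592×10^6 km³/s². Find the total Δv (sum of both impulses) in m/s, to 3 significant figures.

Δv = 4940 m/s

The Hohmann ellipse has a_t = (r₁ + r₂)/2 = 1.6095×10^5 km.
At r₁ the circular-orbit speed is v₁ = √(μ/r₁) = 9.6093 km/s.
Transfer-orbit speed at r₁ (vis-viva equation): v_p = √[μ(2/r₁ − 1/a_t)] = 12.742 km/s.
First burn Δv₁ = |v_p − v₁| = 3.133 km/s.
Circular speed at r₂: v₂ = √(μ/r₂) = 3.5627 km/s.
Transfer-orbit speed at r₂: v_a = √[μ(2/r₂ − 1/a_t)] = 1.7515 km/s.
Second burn Δv₂ = |v₂ − v_a| = 1.811 km/s.
Total Δv = Δv₁ + Δv₂ = 4.944 km/s.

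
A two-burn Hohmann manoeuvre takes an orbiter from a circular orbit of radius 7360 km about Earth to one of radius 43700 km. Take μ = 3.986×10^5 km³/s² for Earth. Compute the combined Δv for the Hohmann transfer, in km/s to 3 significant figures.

The Hohmann ellipse has a_t = (r₁ + r₂)/2 = 25530 km.
At r₁ the circular-orbit speed is v₁ = √(μ/r₁) = 7.359 km/s.
On the transfer ellipse at r₁, vis-viva equation gives v_p = √[μ(2/r₁ − 1/a_t)] = 9.628 km/s.
First burn Δv₁ = |v_p − v₁| = 2.269 km/s.
Circular speed at r₂: v₂ = √(μ/r₂) = 3.02015 km/s.
Transfer-orbit speed at r₂: v_a = √[μ(2/r₂ − 1/a_t)] = 1.62159 km/s.
Second burn Δv₂ = |v₂ − v_a| = 1.399 km/s.
Δv = Δv₁ + Δv₂ = 2.269 + 1.399 = 3.668 km/s.

Δv = 3.67 km/s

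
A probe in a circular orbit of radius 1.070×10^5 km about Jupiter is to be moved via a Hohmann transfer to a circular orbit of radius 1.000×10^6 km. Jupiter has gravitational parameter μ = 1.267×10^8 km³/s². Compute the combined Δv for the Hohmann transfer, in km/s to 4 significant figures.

Semi-major axis of the transfer orbit: a_t = (1.070×10^5 + 1.000×10^6)/2 = 5.535×10^5 km.
At r₁ the circular-orbit speed is v₁ = √(μ/r₁) = 34.41 km/s.
Transfer-orbit speed at r₁ (vis-viva equation): v_p = √[μ(2/r₁ − 1/a_t)] = 46.25 km/s.
First burn Δv₁ = |v_p − v₁| = 11.84 km/s.
Circular speed at r₂: v₂ = √(μ/r₂) = 11.256 km/s.
Transfer-orbit speed at r₂: v_a = √[μ(2/r₂ − 1/a_t)] = 4.9490 km/s.
Second burn Δv₂ = |v₂ − v_a| = 6.307 km/s.
Δv = Δv₁ + Δv₂ = 11.84 + 6.307 = 18.15 km/s.

Δv = 18.15 km/s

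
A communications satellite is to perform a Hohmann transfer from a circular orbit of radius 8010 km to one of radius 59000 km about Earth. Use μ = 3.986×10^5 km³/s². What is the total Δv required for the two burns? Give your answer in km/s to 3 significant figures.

Δv = 3.64 km/s

Transfer-ellipse semi-major axis a_t = (r₁ + r₂)/2 = (8010 + 59000)/2 = 33505 km.
Circular speed at r₁: v₁ = √(μ/r₁) = √(3.986×10^5/8010) = 7.054 km/s.
On the transfer ellipse at r₁, vis-viva gives v_p = √[μ(2/r₁ − 1/a_t)] = 9.361 km/s.
First burn Δv₁ = |v_p − v₁| = 2.307 km/s.
Circular speed at r₂: v₂ = √(μ/r₂) = 2.599 km/s.
Transfer-orbit speed at r₂: v_a = √[μ(2/r₂ − 1/a_t)] = 1.271 km/s.
Second burn Δv₂ = |v₂ − v_a| = 1.328 km/s.
Δv = Δv₁ + Δv₂ = 2.307 + 1.328 = 3.635 km/s.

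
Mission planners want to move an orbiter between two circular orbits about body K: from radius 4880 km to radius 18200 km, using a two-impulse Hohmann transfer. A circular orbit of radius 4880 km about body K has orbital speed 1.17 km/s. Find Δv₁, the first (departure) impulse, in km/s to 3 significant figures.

Δv₁ = 0.299 km/s

From the circular-orbit relation v² = μ/r at r = 4880 km: μ = v²r = (1.17)² × 4880 = 6680.23 km³/s².
Semi-major axis of the transfer orbit: a_t = (4880 + 18200)/2 = 11540 km.
On the circular orbit at r = 4880 km, v_c = √(μ/r) = 1.1700 km/s.
Vis-viva on the transfer ellipse at r = 4880 km gives v_t = √[μ(2/r − 1/a_t)] = 1.4693 km/s.
Δv₁ = |v_t − v_c| = |1.4693 − 1.1700| = 0.2993 km/s.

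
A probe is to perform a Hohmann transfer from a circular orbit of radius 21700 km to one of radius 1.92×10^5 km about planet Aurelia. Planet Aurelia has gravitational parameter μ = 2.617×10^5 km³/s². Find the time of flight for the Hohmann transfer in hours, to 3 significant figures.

t = 59.6 hours

Transfer-ellipse semi-major axis a_t = (r₁ + r₂)/2 = (21700 + 1.920×10^5)/2 = 1.0685×10^5 km.
Half the transfer-orbit period gives t = π√(a_t³/μ) = 2.145×10^5 s.
Converting: 2.145×10^5 s ÷ 3600 s/hour = 59.6 hours.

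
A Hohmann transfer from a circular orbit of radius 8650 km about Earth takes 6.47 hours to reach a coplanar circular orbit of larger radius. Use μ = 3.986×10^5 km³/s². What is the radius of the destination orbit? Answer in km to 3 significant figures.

r₂ = 47300 km

Transfer time t = 6.47 hours = 23292 s, and t = π√(a_t³/μ).
So a_t = (μ t²/π²)^(1/3) = (3.986×10^5 × (23292)² / π²)^(1/3) = 27982 km.
Since a_t = (r₁ + r₂)/2, r₂ = 2a_t − r₁ = 2×27982 − 8650 = 47314 km.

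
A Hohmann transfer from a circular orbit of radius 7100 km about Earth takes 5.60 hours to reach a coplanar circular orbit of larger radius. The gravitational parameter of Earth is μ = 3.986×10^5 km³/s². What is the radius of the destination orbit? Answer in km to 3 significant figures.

r₂ = 43700 km

Transfer time t = 5.60 hours = 20160 s, and t = π√(a_t³/μ).
So a_t = (μ t²/π²)^(1/3) = (3.986×10^5 × (20160)² / π²)^(1/3) = 25414 km.
Since a_t = (r₁ + r₂)/2, r₂ = 2a_t − r₁ = 2×25414 − 7100 = 43728 km.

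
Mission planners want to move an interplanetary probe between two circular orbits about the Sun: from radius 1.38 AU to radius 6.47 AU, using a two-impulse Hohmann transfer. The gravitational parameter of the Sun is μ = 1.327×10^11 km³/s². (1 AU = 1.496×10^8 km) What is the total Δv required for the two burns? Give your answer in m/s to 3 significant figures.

Δv = 12000 m/s

In km: r₁ = 1.38 × 1.496×10^8 = 2.06448×10^8 km; r₂ = 6.47 × 1.496×10^8 = 9.67912×10^8 km.
Semi-major axis of the transfer orbit: a_t = (2.06448×10^8 + 9.67912×10^8)/2 = 5.8718×10^8 km.
At r₁ the circular-orbit speed is v₁ = √(μ/r₁) = 25.353 km/s.
On the transfer ellipse at r₁, v² = μ(2/r − 1/a) gives v_p = √[μ(2/r₁ − 1/a_t)] = 32.551 km/s.
First burn Δv₁ = |v_p − v₁| = 7.198 km/s.
Circular speed at r₂: v₂ = √(μ/r₂) = 11.709 km/s.
Transfer-orbit speed at r₂: v_a = √[μ(2/r₂ − 1/a_t)] = 6.9428 km/s.
Second burn Δv₂ = |v₂ − v_a| = 4.766 km/s.
Δv = Δv₁ + Δv₂ = 7.198 + 4.766 = 11.96 km/s.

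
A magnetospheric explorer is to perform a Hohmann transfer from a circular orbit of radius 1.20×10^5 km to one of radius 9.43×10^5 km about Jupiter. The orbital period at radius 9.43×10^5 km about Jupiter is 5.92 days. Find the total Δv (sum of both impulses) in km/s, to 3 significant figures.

Δv = 16.9 km/s

From Kepler's third law T² = 4π²r³/μ at r = 9.43×10^5 km, T = 5.92 days = 5.92 × 86400 s = 5.11488×10^5 s: μ = 4π²r³/T² = 1.26539×10^8 km³/s².
Semi-major axis of the transfer orbit: a_t = (1.200×10^5 + 9.430×10^5)/2 = 5.315×10^5 km.
At r₁ the circular-orbit speed is v₁ = √(μ/r₁) = 32.47 km/s.
On the transfer ellipse at r₁, vis-viva equation gives v_p = √[μ(2/r₁ − 1/a_t)] = 43.25 km/s.
First burn Δv₁ = |v_p − v₁| = 10.78 km/s.
At r₂, v₂ = √(μ/r₂) = 11.584 km/s.
Transfer-orbit speed at r₂: v_a = √[μ(2/r₂ − 1/a_t)] = 5.5042 km/s.
Second burn Δv₂ = |v₂ − v_a| = 6.080 km/s.
Δv = Δv₁ + Δv₂ = 10.78 + 6.080 = 16.86 km/s.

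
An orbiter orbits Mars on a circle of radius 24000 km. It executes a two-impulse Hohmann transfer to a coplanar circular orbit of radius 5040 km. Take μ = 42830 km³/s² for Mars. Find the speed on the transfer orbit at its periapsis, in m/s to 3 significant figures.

v = 3750 m/s

Semi-major axis of the transfer orbit: a_t = (24000 + 5040)/2 = 14520 km.
The periapsis of the transfer ellipse is at r = 5040 km.
Applying v² = μ(2/r − 1/a_t): v = 3.748 km/s.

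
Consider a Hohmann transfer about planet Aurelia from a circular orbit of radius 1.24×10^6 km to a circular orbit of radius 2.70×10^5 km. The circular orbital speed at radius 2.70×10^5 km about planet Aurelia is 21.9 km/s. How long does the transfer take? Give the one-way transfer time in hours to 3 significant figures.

From the circular-orbit relation v² = μ/r at r = 2.70×10^5 km: μ = v²r = (21.9)² × 2.70×10^5 = 1.29495×10^8 km³/s².
Transfer-ellipse semi-major axis a_t = (r₁ + r₂)/2 = (1.240×10^6 + 2.700×10^5)/2 = 7.550×10^5 km.
Transfer time t = π√(a_t³/μ) = π√((7.550×10^5)³ / 1.29495×10^8) = 1.811×10^5 s.
Converting: 1.811×10^5 s ÷ 3600 s/hour = 50.3 hours.

t = 50.3 hours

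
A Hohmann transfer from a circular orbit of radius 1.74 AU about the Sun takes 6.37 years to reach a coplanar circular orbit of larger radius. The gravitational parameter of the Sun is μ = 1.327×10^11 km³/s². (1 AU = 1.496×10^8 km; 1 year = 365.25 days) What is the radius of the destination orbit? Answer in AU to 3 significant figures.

In km: r₁ = 1.74 × 1.496×10^8 = 2.60304×10^8 km.
Transfer time t = 6.37 years × 365.25 × 86400 s = 2.01021912×10^8 s, and t = π√(a_t³/μ).
So a_t = (μ t²/π²)^(1/3) = (1.327×10^11 × (2.01021912×10^8)² / π²)^(1/3) = 8.1599×10^8 km.
Since a_t = (r₁ + r₂)/2, r₂ = 2a_t − r₁ = 2×8.1599×10^8 − 2.60304×10^8 = 1.371676×10^9 km.
In AU: r₂ = 1.371676×10^9 / 1.496×10^8 = 9.17 AU.

r₂ = 9.17 AU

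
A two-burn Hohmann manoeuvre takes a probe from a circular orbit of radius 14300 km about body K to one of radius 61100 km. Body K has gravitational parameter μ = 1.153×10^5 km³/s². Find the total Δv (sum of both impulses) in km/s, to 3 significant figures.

Semi-major axis of the transfer orbit: a_t = (14300 + 61100)/2 = 37700 km.
At r₁ the circular-orbit speed is v₁ = √(μ/r₁) = 2.8395 km/s.
On the transfer ellipse at r₁, v² = μ(2/r − 1/a) gives v_p = √[μ(2/r₁ − 1/a_t)] = 3.6149 km/s.
First burn Δv₁ = |v_p − v₁| = 0.7754 km/s.
Circular speed at r₂: v₂ = √(μ/r₂) = 1.3737 km/s.
Transfer-orbit speed at r₂: v_a = √[μ(2/r₂ − 1/a_t)] = 0.84604 km/s.
Second burn Δv₂ = |v₂ − v_a| = 0.5277 km/s.
Total Δv = Δv₁ + Δv₂ = 1.303 km/s.

Δv = 1.30 km/s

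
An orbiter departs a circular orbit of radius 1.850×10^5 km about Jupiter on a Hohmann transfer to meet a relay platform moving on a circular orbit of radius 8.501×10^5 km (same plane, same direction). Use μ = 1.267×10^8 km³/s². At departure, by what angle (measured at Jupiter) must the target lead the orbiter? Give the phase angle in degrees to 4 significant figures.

φ = 94.49°

Semi-major axis of the transfer orbit: a_t = (1.850×10^5 + 8.501×10^5)/2 = 5.1755×10^5 km.
The half-period of the transfer ellipse is t = π√(a_t³/μ) = 1.0392×10^5 s.
The target's mean motion on its circular orbit is ω₂ = √(μ/r₂³) = 1.4361×10^-5 rad/s.
Angle swept by the target during transfer: ω₂·t = 1.4924 rad = 85.51°.
Arrival is 180° from departure on the ellipse, so φ = 180° − 85.51° = 94.49°.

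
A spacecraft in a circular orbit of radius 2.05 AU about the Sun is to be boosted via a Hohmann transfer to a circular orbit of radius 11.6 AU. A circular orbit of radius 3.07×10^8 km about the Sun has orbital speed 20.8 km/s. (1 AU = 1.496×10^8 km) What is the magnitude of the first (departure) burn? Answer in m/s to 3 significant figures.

From the circular-orbit relation v² = μ/r at r = 3.07×10^8 km: μ = v²r = (20.8)² × 3.07×10^8 = 1.32820×10^11 km³/s².
In km: r₁ = 2.05 × 1.496×10^8 = 3.0668×10^8 km; r₂ = 11.6 × 1.496×10^8 = 1.73536×10^9 km.
The Hohmann ellipse has a_t = (r₁ + r₂)/2 = 1.02102×10^9 km.
Circular speed at r = 3.0668×10^8 km: v_c = √(μ/r) = 20.81 km/s.
Transfer-orbit speed at the same r (vis-viva, a = a_t): v_t = √[μ(2/r − 1/a_t)] = 27.13 km/s.
Δv₁ = |v_t − v_c| = |27.13 − 20.81| = 6.320 km/s.

Δv₁ = 6320 m/s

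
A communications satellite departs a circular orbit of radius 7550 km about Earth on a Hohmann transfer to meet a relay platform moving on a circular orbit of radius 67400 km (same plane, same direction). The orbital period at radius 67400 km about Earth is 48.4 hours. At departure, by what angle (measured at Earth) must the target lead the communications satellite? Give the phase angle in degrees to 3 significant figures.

φ = 105°

From Kepler's third law T² = 4π²r³/μ at r = 67400 km, T = 48.4 hours = 48.4 × 3600 s = 1.7424×10^5 s: μ = 4π²r³/T² = 3.98147×10^5 km³/s².
The Hohmann ellipse has a_t = (r₁ + r₂)/2 = 37475 km.
Transfer time t = π√(a_t³/μ) = 36120 s.
The target's mean motion on its circular orbit is ω₂ = √(μ/r₂³) = 3.606×10^-5 rad/s.
Angle swept by the target during transfer: ω₂·t = 1.3025 rad = 74.63°.
Arrival is 180° from departure on the ellipse, so φ = 180° − 74.63° = 105°.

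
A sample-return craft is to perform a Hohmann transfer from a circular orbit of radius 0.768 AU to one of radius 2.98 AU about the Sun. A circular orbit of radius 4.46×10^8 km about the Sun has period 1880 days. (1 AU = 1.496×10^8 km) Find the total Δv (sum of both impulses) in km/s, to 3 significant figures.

Δv = 15.1 km/s

From Kepler's third law T² = 4π²r³/μ at r = 4.46×10^8 km, T = 1880 days = 1880 × 86400 s = 1.62432×10^8 s: μ = 4π²r³/T² = 1.32746×10^11 km³/s².
In km: r₁ = 0.768 × 1.496×10^8 = 1.148928×10^8 km; r₂ = 2.98 × 1.496×10^8 = 4.45808×10^8 km.
The Hohmann ellipse has a_t = (r₁ + r₂)/2 = 2.803504×10^8 km.
At r₁ the circular-orbit speed is v₁ = √(μ/r₁) = 33.991 km/s.
Transfer-orbit speed at r₁ (v² = μ(2/r − 1/a)): v_p = √[μ(2/r₁ − 1/a_t)] = 42.863 km/s.
First burn Δv₁ = |v_p − v₁| = 8.872 km/s.
At r₂, v₂ = √(μ/r₂) = 17.256 km/s.
Transfer-orbit speed at r₂: v_a = √[μ(2/r₂ − 1/a_t)] = 11.047 km/s.
Second burn Δv₂ = |v₂ − v_a| = 6.209 km/s.
Total Δv = Δv₁ + Δv₂ = 15.08 km/s.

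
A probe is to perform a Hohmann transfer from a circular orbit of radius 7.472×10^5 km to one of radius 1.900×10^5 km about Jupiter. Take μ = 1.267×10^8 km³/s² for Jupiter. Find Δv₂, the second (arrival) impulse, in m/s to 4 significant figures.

Δv₂ = 6785 m/s

Transfer-ellipse semi-major axis a_t = (r₁ + r₂)/2 = (7.472×10^5 + 1.900×10^5)/2 = 4.686×10^5 km.
On the circular orbit at r = 1.900×10^5 km, v_c = √(μ/r) = 25.823 km/s.
Vis-viva on the transfer ellipse at r = 1.900×10^5 km gives v_t = √[μ(2/r − 1/a_t)] = 32.608 km/s.
Δv₂ = |v_t − v_c| = |32.608 − 25.823| = 6.785 km/s.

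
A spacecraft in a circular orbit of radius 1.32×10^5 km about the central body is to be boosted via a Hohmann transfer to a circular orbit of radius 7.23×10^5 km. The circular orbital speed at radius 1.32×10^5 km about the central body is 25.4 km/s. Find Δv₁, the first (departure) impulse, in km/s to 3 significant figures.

From the circular-orbit relation v² = μ/r at r = 1.32×10^5 km: μ = v²r = (25.4)² × 1.32×10^5 = 8.51611×10^7 km³/s².
Transfer-ellipse semi-major axis a_t = (r₁ + r₂)/2 = (1.320×10^5 + 7.230×10^5)/2 = 4.275×10^5 km.
On the circular orbit at r = 1.320×10^5 km, v_c = √(μ/r) = 25.400 km/s.
Transfer-orbit speed at the same r (vis-viva, a = a_t): v_t = √[μ(2/r − 1/a_t)] = 33.032 km/s.
Δv₁ = |v_t − v_c| = |33.032 − 25.400| = 7.632 km/s.

Δv₁ = 7.63 km/s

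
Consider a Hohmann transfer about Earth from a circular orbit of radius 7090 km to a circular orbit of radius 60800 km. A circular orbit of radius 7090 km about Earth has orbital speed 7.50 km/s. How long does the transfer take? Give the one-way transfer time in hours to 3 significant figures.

From the circular-orbit relation v² = μ/r at r = 7090 km: μ = v²r = (7.50)² × 7090 = 3.98812×10^5 km³/s².
Transfer-ellipse semi-major axis a_t = (r₁ + r₂)/2 = (7090 + 60800)/2 = 33945 km.
By Kepler's third law the transfer-orbit period is T = 2π√(a_t³/μ), so t = T/2 = 31110 s.
Converting: 31110 s ÷ 3600 s/hour = 8.64 hours.

t = 8.64 hours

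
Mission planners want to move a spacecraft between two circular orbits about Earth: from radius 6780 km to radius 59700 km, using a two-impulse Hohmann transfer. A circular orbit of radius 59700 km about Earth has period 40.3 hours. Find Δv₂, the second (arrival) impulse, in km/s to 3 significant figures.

Δv₂ = 1.42 km/s

From Kepler's third law T² = 4π²r³/μ at r = 59700 km, T = 40.3 hours = 40.3 × 3600 s = 1.4508×10^5 s: μ = 4π²r³/T² = 3.99087×10^5 km³/s².
The Hohmann ellipse has a_t = (r₁ + r₂)/2 = 33240 km.
Circular speed at r = 59700 km: v_c = √(μ/r) = 2.586 km/s.
Transfer-orbit speed at the same r (vis-viva, a = a_t): v_t = √[μ(2/r − 1/a_t)] = 1.168 km/s.
Δv₂ = |v_t − v_c| = |1.168 − 2.586| = 1.418 km/s.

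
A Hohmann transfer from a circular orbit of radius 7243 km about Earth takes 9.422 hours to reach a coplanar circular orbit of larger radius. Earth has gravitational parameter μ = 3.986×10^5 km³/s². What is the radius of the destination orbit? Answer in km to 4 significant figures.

r₂ = 64660 km

Transfer time t = 9.422 hours = 33919.2 s, and t = π√(a_t³/μ).
So a_t = (μ t²/π²)^(1/3) = (3.986×10^5 × (33919.2)² / π²)^(1/3) = 35951 km.
Since a_t = (r₁ + r₂)/2, r₂ = 2a_t − r₁ = 2×35951 − 7243 = 64659 km.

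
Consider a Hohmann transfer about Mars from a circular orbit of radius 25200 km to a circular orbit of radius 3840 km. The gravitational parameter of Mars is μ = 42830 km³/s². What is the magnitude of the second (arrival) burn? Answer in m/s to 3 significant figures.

Δv₂ = 1060 m/s

Transfer-ellipse semi-major axis a_t = (r₁ + r₂)/2 = (25200 + 3840)/2 = 14520 km.
Circular speed at r = 3840 km: v_c = √(μ/r) = 3.340 km/s.
Transfer-orbit speed at the same r (vis-viva, a = a_t): v_t = √[μ(2/r − 1/a_t)] = 4.400 km/s.
Δv₂ = |v_t − v_c| = |4.400 − 3.340| = 1.060 km/s.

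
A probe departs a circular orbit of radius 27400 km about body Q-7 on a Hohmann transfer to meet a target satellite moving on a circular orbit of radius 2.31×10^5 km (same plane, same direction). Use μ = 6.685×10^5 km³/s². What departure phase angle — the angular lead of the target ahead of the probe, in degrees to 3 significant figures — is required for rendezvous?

Semi-major axis of the transfer orbit: a_t = (27400 + 2.310×10^5)/2 = 1.292×10^5 km.
Transfer time t = π√(a_t³/μ) = 1.784×10^5 s.
Target angular speed ω₂ = √(μ/r₂³) = 7.364×10^-6 rad/s.
Angle swept by the target during transfer: ω₂·t = 1.314 rad = 75.29°.
Arrival is 180° from departure on the ellipse, so φ = 180° − 75.29° = 105°.

φ = 105°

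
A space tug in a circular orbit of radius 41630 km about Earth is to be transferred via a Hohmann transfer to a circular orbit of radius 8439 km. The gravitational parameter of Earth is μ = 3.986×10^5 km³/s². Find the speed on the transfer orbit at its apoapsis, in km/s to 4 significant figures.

The Hohmann ellipse has a_t = (r₁ + r₂)/2 = 25034.5 km.
At apoapsis, r = 41630 km.
From the vis-viva equation, v = √[μ(2/r − 1/a_t)] = 1.797 km/s.

v = 1.797 km/s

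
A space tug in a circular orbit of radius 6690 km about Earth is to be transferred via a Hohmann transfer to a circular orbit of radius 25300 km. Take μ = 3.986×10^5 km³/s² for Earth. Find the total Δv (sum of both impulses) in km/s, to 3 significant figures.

Δv = 3.39 km/s

Transfer-ellipse semi-major axis a_t = (r₁ + r₂)/2 = (6690 + 25300)/2 = 15995 km.
Circular speed at r₁: v₁ = √(μ/r₁) = √(3.986×10^5/6690) = 7.719 km/s.
On the transfer ellipse at r₁, vis-viva gives v_p = √[μ(2/r₁ − 1/a_t)] = 9.708 km/s.
First burn Δv₁ = |v_p − v₁| = 1.989 km/s.
At r₂, v₂ = √(μ/r₂) = 3.969 km/s.
Transfer-orbit speed at r₂: v_a = √[μ(2/r₂ − 1/a_t)] = 2.567 km/s.
Second burn Δv₂ = |v₂ − v_a| = 1.402 km/s.
Δv = Δv₁ + Δv₂ = 1.989 + 1.402 = 3.391 km/s.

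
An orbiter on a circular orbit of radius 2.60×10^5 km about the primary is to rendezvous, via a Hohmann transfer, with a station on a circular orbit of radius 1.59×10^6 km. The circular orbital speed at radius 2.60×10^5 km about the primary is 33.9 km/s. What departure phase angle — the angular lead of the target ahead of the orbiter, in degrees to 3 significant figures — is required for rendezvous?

φ = 100°

From the circular-orbit relation v² = μ/r at r = 2.60×10^5 km: μ = v²r = (33.9)² × 2.60×10^5 = 2.98795×10^8 km³/s².
Semi-major axis of the transfer orbit: a_t = (2.600×10^5 + 1.590×10^6)/2 = 9.250×10^5 km.
Transfer time t = π√(a_t³/μ) = 1.617×10^5 s.
Target angular speed ω₂ = √(μ/r₂³) = 8.622×10^-6 rad/s.
Angle swept by the target during transfer: ω₂·t = 1.394 rad = 79.87°.
The orbiter traverses 180° on the transfer ellipse, so the target must lead by 180° − 79.87° = 100°.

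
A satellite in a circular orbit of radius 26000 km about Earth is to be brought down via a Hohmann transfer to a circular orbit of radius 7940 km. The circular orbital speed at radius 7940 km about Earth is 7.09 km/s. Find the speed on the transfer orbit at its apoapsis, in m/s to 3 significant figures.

v = 2680 m/s

From the circular-orbit relation v² = μ/r at r = 7940 km: μ = v²r = (7.09)² × 7940 = 3.99129×10^5 km³/s².
Semi-major axis of the transfer orbit: a_t = (26000 + 7940)/2 = 16970 km.
The apoapsis of the transfer ellipse is at r = 26000 km.
From the vis-viva equation, v = √[μ(2/r − 1/a_t)] = 2.680 km/s.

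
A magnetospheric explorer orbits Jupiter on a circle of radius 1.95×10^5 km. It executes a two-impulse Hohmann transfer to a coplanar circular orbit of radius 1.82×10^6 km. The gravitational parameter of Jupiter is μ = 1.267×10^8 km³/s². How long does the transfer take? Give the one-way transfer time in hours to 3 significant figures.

t = 78.4 hours

The Hohmann ellipse has a_t = (r₁ + r₂)/2 = 1.0075×10^6 km.
Transfer time t = π√(a_t³/μ) = π√((1.0075×10^6)³ / 1.267×10^8) = 2.822×10^5 s.
Converting: 2.822×10^5 s ÷ 3600 s/hour = 78.4 hours.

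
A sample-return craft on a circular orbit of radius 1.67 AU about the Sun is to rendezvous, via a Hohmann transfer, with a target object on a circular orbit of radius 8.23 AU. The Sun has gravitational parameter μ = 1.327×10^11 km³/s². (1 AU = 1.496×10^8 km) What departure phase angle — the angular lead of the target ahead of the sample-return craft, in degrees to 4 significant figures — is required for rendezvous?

φ = 96.04°

In km: r₁ = 1.67 × 1.496×10^8 = 2.49832×10^8 km; r₂ = 8.23 × 1.496×10^8 = 1.231208×10^9 km.
Transfer-ellipse semi-major axis a_t = (r₁ + r₂)/2 = (2.49832×10^8 + 1.231208×10^9)/2 = 7.4052×10^8 km.
Transfer time t = π√(a_t³/μ) = 1.7379×10^8 s.
Target angular speed ω₂ = √(μ/r₂³) = 8.4321×10^-9 rad/s.
Angle swept by the target during transfer: ω₂·t = 1.4654 rad = 83.96°.
Arrival is 180° from departure on the ellipse, so φ = 180° − 83.96° = 96.04°.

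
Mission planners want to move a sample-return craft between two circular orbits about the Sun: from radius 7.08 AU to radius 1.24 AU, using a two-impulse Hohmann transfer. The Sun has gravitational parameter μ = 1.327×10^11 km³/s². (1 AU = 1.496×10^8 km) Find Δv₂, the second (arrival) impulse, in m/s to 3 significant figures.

Δv₂ = 8150 m/s

In km: r₁ = 7.08 × 1.496×10^8 = 1.059168×10^9 km; r₂ = 1.24 × 1.496×10^8 = 1.85504×10^8 km.
The Hohmann ellipse has a_t = (r₁ + r₂)/2 = 6.22336×10^8 km.
On the circular orbit at r = 1.85504×10^8 km, v_c = √(μ/r) = 26.746 km/s.
Transfer-orbit speed at the same r (vis-viva, a = a_t): v_t = √[μ(2/r − 1/a_t)] = 34.892 km/s.
Δv₂ = |v_t − v_c| = |34.892 − 26.746| = 8.146 km/s.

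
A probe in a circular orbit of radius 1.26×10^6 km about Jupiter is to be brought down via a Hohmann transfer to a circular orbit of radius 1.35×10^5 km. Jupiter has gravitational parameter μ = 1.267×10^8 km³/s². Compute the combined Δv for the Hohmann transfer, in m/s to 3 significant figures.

Δv = 16200 m/s

Semi-major axis of the transfer orbit: a_t = (1.260×10^6 + 1.350×10^5)/2 = 6.975×10^5 km.
At r₁ the circular-orbit speed is v₁ = √(μ/r₁) = 10.028 km/s.
On the transfer ellipse at r₁, v² = μ(2/r − 1/a) gives v_a = √[μ(2/r₁ − 1/a_t)] = 4.4116 km/s.
First burn Δv₁ = |v_a − v₁| = 5.616 km/s.
At r₂, v₂ = √(μ/r₂) = 30.64 km/s.
Transfer-orbit speed at r₂: v_p = √[μ(2/r₂ − 1/a_t)] = 41.18 km/s.
Second burn Δv₂ = |v₂ − v_p| = 10.54 km/s.
Δv = Δv₁ + Δv₂ = 5.616 + 10.54 = 16.16 km/s.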